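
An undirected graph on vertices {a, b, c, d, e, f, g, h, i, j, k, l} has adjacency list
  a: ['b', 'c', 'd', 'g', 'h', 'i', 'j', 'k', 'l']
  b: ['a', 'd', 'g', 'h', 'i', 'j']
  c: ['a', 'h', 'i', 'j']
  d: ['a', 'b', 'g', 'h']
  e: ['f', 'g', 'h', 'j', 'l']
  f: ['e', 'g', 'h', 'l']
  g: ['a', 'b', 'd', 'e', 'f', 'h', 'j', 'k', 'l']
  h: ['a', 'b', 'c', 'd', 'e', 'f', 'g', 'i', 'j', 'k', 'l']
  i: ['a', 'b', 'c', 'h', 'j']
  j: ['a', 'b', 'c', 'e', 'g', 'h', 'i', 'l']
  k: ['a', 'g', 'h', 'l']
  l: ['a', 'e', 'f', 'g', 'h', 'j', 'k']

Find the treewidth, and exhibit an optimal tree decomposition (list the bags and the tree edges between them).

Treewidth 4.
Bags: B1 = {a, b, g, h, j}  B2 = {a, b, h, i, j}  B3 = {a, g, h, j, l}  B4 = {e, g, h, j, l}  B5 = {a, c, h, i, j}  B6 = {a, b, d, g, h}  B7 = {a, g, h, k, l}  B8 = {e, f, g, h, l}
Tree: B1–B2, B1–B3, B3–B4, B2–B5, B1–B6, B3–B7, B4–B8

Every bag has size at most 5, so the width is 5 − 1 = 4 and tw(G) ≤ 4. For the lower bound, the 5 vertices {a, g, h, j, l} are pairwise adjacent, and any tree decomposition puts a clique entirely inside one bag — forcing width ≥ 4. Hence tw(G) = 4 exactly.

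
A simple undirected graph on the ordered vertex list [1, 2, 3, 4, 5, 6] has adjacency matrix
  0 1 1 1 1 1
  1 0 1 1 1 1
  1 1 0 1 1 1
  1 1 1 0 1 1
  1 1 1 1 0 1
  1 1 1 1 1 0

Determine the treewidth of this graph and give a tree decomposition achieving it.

Treewidth 5.
One such decomposition:
Bags: B1 = {1, 2, 3, 4, 5, 6}
Tree: (single bag)

A single bag containing all 6 vertices is trivially a valid decomposition of width 5. Conversely, {1, 2, 3, 4, 5, 6} is a clique of size 6, and the vertices of any clique must share a bag in every tree decomposition; so some bag has ≥ 6 vertices and tw(G) ≥ 5. The upper and lower bounds meet at 5, so that is the treewidth.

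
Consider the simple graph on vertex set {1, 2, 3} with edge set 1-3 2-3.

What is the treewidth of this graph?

1

A width-1 tree decomposition is:
Bags: B1 = {2, 3}  B2 = {1, 3}
Tree: B1–B2
Every bag has size at most 2, so the width is 2 − 1 = 1 and tw(G) ≤ 1. Any graph with an edge has treewidth ≥ 1, and G has the edge 3–2. Therefore the treewidth is 1.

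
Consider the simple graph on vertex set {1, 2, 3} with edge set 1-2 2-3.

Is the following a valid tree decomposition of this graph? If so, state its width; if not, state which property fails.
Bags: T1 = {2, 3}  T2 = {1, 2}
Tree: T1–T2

Yes; width 1.

Every vertex of G appears in some bag (union = {1, 2, 3}); every edge is covered by a bag; and for each vertex v the set of bags containing v is connected in the bag tree. The decomposition is therefore valid. The largest bag has 2 vertices, so the width is 1.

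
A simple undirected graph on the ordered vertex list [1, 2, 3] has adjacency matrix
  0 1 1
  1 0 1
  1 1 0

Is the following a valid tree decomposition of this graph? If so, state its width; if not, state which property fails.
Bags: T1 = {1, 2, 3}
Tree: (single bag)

Yes; width 2.

Checking the three conditions: (i) the bags cover all of {1, 2, 3}; (ii) for each edge, some bag contains both endpoints; (iii) the bags containing any fixed vertex form a subtree. All hold, so the decomposition is valid with width 3 − 1 = 2.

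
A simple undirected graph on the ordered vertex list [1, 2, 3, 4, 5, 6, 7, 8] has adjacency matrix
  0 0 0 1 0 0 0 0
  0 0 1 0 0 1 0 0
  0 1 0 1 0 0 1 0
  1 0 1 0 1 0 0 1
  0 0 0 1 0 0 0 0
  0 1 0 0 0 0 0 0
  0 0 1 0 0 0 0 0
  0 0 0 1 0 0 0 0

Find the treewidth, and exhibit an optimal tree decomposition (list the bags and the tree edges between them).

The largest bag has 2 vertices, giving width 1; this decomposition certifies tw(G) ≤ 1. Since G has at least one edge (e.g. 6–2), it is not an edgeless graph, so tw(G) ≥ 1. Therefore the treewidth is 1.

Treewidth 1.
Bags: B1 = {2, 6}  B2 = {2, 3}  B3 = {3, 4}  B4 = {4, 5}  B5 = {4, 8}  B6 = {3, 7}  B7 = {1, 4}
Tree: B1–B2, B2–B3, B3–B4, B3–B5, B2–B6, B4–B7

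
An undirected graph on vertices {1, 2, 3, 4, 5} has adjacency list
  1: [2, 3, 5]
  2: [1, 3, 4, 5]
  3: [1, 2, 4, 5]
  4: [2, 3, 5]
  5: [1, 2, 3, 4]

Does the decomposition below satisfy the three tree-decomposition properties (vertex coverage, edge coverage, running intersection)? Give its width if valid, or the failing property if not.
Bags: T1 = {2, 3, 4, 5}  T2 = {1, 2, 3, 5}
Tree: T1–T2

Checking the three conditions: (i) the bags cover all of {1, 2, 3, 4, 5}; (ii) for each edge, some bag contains both endpoints; (iii) the bags containing any fixed vertex form a subtree. All hold, so the decomposition is valid with width 4 − 1 = 3.

Yes; width 3.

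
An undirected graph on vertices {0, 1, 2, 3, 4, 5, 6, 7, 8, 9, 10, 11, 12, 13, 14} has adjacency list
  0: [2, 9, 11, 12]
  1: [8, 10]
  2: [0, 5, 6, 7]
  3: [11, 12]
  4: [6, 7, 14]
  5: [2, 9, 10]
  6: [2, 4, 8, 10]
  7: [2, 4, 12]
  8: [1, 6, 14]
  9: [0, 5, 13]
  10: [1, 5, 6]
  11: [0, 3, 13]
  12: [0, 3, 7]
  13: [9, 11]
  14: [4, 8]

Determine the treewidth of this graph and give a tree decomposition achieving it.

The largest bag has 4 vertices, giving width 3; this decomposition certifies tw(G) ≤ 3. For the lower bound: the 4 vertex sets {3,11,13}, {12}, {0}, {2,5,7,9} are disjoint, each induces a connected subgraph, and every pair is joined by at least one edge of G. Contracting each set to a single vertex therefore yields K_{4} as a minor, and since treewidth is minor-monotone, tw(G) ≥ tw(K_{4}) = 3. Hence tw(G) = 3 exactly.

Treewidth 3.
One such decomposition:
Bags: B1 = {3, 11, 12, 13}  B2 = {0, 11, 12, 13}  B3 = {0, 9, 12, 13}  B4 = {0, 7, 9, 12}  B5 = {0, 2, 7, 9}  B6 = {2, 5, 7, 9}  B7 = {2, 4, 5, 7}  B8 = {2, 4, 5, 6}  B9 = {4, 5, 6, 10}  B10 = {4, 6, 10, 14}  B11 = {6, 8, 10, 14}  B12 = {1, 8, 10, 14}
Tree: B1–B2, B2–B3, B3–B4, B4–B5, B5–B6, B6–B7, B7–B8, B8–B9, B9–B10, B10–B11, B11–B12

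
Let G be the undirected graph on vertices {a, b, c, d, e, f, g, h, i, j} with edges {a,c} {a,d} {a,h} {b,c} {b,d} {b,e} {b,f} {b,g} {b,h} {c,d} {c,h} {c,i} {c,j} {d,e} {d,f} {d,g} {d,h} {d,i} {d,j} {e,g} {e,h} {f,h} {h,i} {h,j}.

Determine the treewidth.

A width-3 tree decomposition is:
Bags: B1 = {c, d, h, j}  B2 = {b, c, d, h}  B3 = {b, d, e, h}  B4 = {a, c, d, h}  B5 = {b, d, f, h}  B6 = {c, d, h, i}  B7 = {b, d, e, g}
Tree: B1–B2, B2–B3, B1–B4, B2–B5, B1–B6, B3–B7
Every bag has size at most 4, so the width is 4 − 1 = 3 and tw(G) ≤ 3. On the other hand G contains the 4-clique {b, d, e, g}. A clique must lie in a single bag of any decomposition, so no decomposition can have width below 3. Hence tw(G) = 3 exactly.

3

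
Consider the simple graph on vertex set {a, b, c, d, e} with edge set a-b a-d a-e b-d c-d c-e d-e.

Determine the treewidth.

A width-2 tree decomposition is:
Bags: B1 = {a, d, e}  B2 = {c, d, e}  B3 = {a, b, d}
Tree: B1–B2, B1–B3
Each bag holds 3 vertices, so the decomposition has width 2, which upper-bounds the treewidth. For the lower bound, the 3 vertices {c, d, e} are pairwise adjacent, and any tree decomposition puts a clique entirely inside one bag — forcing width ≥ 2. Therefore the treewidth is 2.

2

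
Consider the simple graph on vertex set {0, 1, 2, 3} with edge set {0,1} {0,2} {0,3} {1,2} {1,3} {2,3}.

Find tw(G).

3

A width-3 tree decomposition is:
Bags: B1 = {0, 1, 2, 3}
Tree: (single bag)
With just one bag of size 4, the width is 4 − 1 = 3, so tw(G) ≤ 3. For the lower bound, the 4 vertices {0, 1, 2, 3} are pairwise adjacent, and any tree decomposition puts a clique entirely inside one bag — forcing width ≥ 3. Hence tw(G) = 3 exactly.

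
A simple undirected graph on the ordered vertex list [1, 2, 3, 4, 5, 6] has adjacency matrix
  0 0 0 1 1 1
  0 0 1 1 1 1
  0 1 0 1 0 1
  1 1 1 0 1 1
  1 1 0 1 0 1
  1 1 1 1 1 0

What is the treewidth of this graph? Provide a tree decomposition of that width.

Each bag holds 4 vertices, so the decomposition has width 3, which upper-bounds the treewidth. Conversely, {1, 4, 5, 6} is a clique of size 4, and the vertices of any clique must share a bag in every tree decomposition; so some bag has ≥ 4 vertices and tw(G) ≥ 3. Hence tw(G) = 3 exactly.

Treewidth 3.
One such decomposition:
Bags: B1 = {2, 4, 5, 6}  B2 = {1, 4, 5, 6}  B3 = {2, 3, 4, 6}
Tree: B1–B2, B1–B3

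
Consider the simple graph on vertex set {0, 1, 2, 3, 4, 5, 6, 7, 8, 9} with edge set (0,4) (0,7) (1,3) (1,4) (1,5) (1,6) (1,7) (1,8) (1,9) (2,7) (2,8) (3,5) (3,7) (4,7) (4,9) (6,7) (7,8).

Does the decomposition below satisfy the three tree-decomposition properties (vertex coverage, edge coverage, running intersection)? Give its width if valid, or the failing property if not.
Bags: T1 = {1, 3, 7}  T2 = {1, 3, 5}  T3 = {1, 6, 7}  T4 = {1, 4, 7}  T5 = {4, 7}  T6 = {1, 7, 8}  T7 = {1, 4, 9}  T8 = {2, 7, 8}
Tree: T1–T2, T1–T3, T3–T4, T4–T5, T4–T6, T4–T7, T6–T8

No — vertex 0 appears in no bag.

A tree decomposition must satisfy three properties: every vertex lies in some bag; for every edge, both endpoints lie together in some bag; and for every vertex, the bags containing it form a connected subtree. Here vertex 0 appears in no bag, so the decomposition is invalid.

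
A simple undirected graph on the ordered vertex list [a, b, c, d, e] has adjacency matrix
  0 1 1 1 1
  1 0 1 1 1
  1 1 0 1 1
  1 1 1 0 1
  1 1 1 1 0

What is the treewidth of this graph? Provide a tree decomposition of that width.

Treewidth 4.
One such decomposition:
Bags: B1 = {a, b, c, d, e}
Tree: (single bag)

A single bag containing all 5 vertices is trivially a valid decomposition of width 4. On the other hand G contains the 5-clique {a, b, c, d, e}. A clique must lie in a single bag of any decomposition, so no decomposition can have width below 4. Combining the bounds, tw(G) = 4.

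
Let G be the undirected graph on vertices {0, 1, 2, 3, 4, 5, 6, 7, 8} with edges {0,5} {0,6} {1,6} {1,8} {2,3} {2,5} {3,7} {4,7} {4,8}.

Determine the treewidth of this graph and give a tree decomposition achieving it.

The largest bag has 3 vertices, giving width 2; this decomposition certifies tw(G) ≤ 2. For the lower bound, G contains the cycle 8–1–6–0–5–2–3–7–4–8, so G is not a forest; only forests have treewidth ≤ 1, hence tw(G) ≥ 2. Therefore the treewidth is 2.

Treewidth 2.
One optimal decomposition is:
Bags: B1 = {1, 6, 8}  B2 = {0, 6, 8}  B3 = {0, 5, 8}  B4 = {2, 5, 8}  B5 = {2, 3, 8}  B6 = {3, 7, 8}  B7 = {4, 7, 8}
Tree: B1–B2, B2–B3, B3–B4, B4–B5, B5–B6, B6–B7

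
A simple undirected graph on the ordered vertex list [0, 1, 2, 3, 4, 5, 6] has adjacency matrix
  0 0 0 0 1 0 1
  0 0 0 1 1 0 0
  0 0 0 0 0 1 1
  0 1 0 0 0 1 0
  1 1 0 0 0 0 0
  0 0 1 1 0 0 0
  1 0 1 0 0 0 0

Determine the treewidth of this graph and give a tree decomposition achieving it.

Treewidth 2.
One optimal decomposition is:
Bags: B1 = {0, 2, 6}  B2 = {0, 2, 5}  B3 = {0, 3, 5}  B4 = {0, 1, 3}  B5 = {0, 1, 4}
Tree: B1–B2, B2–B3, B3–B4, B4–B5

Each bag holds 3 vertices, so the decomposition has width 2, which upper-bounds the treewidth. Since 0–6–2–5–3–1–4–0 is a cycle in G, G is not acyclic. Forests are exactly the graphs of treewidth ≤ 1, so tw(G) ≥ 2. Combining the bounds, tw(G) = 2.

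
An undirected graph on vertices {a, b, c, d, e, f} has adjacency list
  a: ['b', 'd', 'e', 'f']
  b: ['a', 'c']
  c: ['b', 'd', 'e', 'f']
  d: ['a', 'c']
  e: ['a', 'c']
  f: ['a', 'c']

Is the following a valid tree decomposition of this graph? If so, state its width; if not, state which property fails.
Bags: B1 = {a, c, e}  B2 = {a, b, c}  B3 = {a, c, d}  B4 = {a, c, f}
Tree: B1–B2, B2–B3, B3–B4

Every vertex of G appears in some bag (union = {a, b, c, d, e, f}); every edge is covered by a bag; and for each vertex v the set of bags containing v is connected in the bag tree. The decomposition is therefore valid. The largest bag has 3 vertices, so the width is 2.

Yes; width 2.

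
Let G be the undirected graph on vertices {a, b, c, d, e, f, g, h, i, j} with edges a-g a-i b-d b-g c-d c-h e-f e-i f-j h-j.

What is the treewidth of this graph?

A width-2 tree decomposition is:
Bags: B1 = {b, c, d}  B2 = {b, c, g}  B3 = {a, c, g}  B4 = {a, c, i}  B5 = {c, e, i}  B6 = {c, e, f}  B7 = {c, f, j}  B8 = {c, h, j}
Tree: B1–B2, B2–B3, B3–B4, B4–B5, B5–B6, B6–B7, B7–B8
The largest bag has 3 vertices, giving width 2; this decomposition certifies tw(G) ≤ 2. Since c–d–b–g–a–i–e–f–j–h–c is a cycle in G, G is not acyclic. Forests are exactly the graphs of treewidth ≤ 1, so tw(G) ≥ 2. Combining the bounds, tw(G) = 2.

2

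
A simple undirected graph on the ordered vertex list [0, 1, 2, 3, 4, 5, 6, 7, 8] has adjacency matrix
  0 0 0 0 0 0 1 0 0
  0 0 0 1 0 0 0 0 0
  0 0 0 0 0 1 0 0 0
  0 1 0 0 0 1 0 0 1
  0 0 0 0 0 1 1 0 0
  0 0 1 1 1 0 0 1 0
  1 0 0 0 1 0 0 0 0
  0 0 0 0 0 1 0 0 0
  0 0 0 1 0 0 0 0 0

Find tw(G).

1

A width-1 tree decomposition is:
Bags: B1 = {4, 5}  B2 = {4, 6}  B3 = {0, 6}  B4 = {3, 5}  B5 = {5, 7}  B6 = {2, 5}  B7 = {1, 3}  B8 = {3, 8}
Tree: B1–B2, B2–B3, B1–B4, B4–B5, B1–B6, B4–B7, B7–B8
Every bag has size at most 2, so the width is 2 − 1 = 1 and tw(G) ≤ 1. Any graph with an edge has treewidth ≥ 1, and G has the edge 4–5. Therefore the treewidth is 1.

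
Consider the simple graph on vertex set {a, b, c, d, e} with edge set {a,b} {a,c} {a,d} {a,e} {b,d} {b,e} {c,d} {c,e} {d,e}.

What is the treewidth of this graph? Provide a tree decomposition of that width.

Every bag has size at most 4, so the width is 4 − 1 = 3 and tw(G) ≤ 3. On the other hand G contains the 4-clique {a, c, d, e}. A clique must lie in a single bag of any decomposition, so no decomposition can have width below 3. Therefore the treewidth is 3.

Treewidth 3.
Bags: B1 = {a, c, d, e}  B2 = {a, b, d, e}
Tree: B1–B2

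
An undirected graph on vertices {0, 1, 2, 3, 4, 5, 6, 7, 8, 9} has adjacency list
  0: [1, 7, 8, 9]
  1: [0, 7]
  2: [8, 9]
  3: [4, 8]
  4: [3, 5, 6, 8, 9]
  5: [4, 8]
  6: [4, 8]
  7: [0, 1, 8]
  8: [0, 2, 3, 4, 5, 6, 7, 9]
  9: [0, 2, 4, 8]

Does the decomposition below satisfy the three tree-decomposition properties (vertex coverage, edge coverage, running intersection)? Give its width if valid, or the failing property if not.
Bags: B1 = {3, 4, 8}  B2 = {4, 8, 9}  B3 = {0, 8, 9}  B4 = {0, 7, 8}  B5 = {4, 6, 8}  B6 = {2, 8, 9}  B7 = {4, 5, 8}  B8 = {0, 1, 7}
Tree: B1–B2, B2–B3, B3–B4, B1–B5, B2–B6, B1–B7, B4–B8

Checking the three conditions: (i) the bags cover all of {0, 1, 2, 3, 4, 5, 6, 7, 8, 9}; (ii) for each edge, some bag contains both endpoints; (iii) the bags containing any fixed vertex form a subtree. All hold, so the decomposition is valid with width 3 − 1 = 2.

Yes; width 2.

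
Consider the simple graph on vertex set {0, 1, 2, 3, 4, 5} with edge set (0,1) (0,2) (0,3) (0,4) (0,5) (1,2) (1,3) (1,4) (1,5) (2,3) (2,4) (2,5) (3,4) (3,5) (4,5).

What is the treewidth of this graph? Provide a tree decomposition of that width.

Treewidth 5.
One optimal decomposition is:
Bags: B1 = {0, 1, 2, 3, 4, 5}
Tree: (single bag)

A single bag containing all 6 vertices is trivially a valid decomposition of width 5. Conversely, {0, 1, 2, 3, 4, 5} is a clique of size 6, and the vertices of any clique must share a bag in every tree decomposition; so some bag has ≥ 6 vertices and tw(G) ≥ 5. The upper and lower bounds meet at 5, so that is the treewidth.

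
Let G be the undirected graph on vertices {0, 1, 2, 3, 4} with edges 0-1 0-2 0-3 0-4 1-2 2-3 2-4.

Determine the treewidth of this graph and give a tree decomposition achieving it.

Treewidth 2.
One optimal decomposition is:
Bags: B1 = {0, 1, 2}  B2 = {0, 2, 4}  B3 = {0, 2, 3}
Tree: B1–B2, B1–B3

Each bag holds 3 vertices, so the decomposition has width 2, which upper-bounds the treewidth. Conversely, {0, 1, 2} is a clique of size 3, and the vertices of any clique must share a bag in every tree decomposition; so some bag has ≥ 3 vertices and tw(G) ≥ 2. The upper and lower bounds meet at 2, so that is the treewidth.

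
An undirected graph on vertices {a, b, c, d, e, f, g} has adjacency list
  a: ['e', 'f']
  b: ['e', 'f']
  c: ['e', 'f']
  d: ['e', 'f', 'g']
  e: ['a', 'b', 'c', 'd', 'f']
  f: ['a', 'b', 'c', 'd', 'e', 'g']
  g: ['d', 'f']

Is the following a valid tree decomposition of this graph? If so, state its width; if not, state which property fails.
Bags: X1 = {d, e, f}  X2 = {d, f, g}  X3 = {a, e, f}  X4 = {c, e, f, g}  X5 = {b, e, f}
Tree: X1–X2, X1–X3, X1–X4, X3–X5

No — bags containing vertex g are not connected in the tree.

A tree decomposition must satisfy three properties: every vertex lies in some bag; for every edge, both endpoints lie together in some bag; and for every vertex, the bags containing it form a connected subtree. Here bags containing vertex g are not connected in the tree, so the decomposition is invalid.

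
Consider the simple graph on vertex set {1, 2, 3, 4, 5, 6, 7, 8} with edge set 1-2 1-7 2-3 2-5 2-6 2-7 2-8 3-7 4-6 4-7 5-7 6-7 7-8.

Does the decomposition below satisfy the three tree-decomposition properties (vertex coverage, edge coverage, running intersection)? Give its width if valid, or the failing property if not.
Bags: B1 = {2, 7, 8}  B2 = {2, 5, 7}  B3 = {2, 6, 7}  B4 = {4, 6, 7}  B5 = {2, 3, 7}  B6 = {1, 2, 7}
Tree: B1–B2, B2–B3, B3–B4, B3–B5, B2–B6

Yes; width 2.

Vertex coverage: the bags together contain {1, 2, 3, 4, 5, 6, 7, 8}, the full vertex set. Edge coverage: each edge of G has both endpoints in at least one bag. Running intersection: for every vertex, the bags containing it form a connected subtree. All three properties hold, so this is a valid tree decomposition of width max|bag| − 1 = 2, and hence tw(G) ≤ 2.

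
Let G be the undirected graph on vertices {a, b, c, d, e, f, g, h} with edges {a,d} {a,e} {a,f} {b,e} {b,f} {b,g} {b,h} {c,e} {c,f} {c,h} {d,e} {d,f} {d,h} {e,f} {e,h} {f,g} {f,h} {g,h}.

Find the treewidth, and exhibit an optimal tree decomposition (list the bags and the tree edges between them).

Treewidth 3.
One optimal decomposition is:
Bags: B1 = {b, e, f, h}  B2 = {b, f, g, h}  B3 = {d, e, f, h}  B4 = {a, d, e, f}  B5 = {c, e, f, h}
Tree: B1–B2, B1–B3, B3–B4, B1–B5

The largest bag has 4 vertices, giving width 3; this decomposition certifies tw(G) ≤ 3. On the other hand G contains the 4-clique {b, f, g, h}. A clique must lie in a single bag of any decomposition, so no decomposition can have width below 3. Therefore the treewidth is 3.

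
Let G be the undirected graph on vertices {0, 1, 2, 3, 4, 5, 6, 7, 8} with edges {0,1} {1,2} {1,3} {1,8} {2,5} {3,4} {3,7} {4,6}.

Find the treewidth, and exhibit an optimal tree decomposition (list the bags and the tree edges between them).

Each bag holds 2 vertices, so the decomposition has width 1, which upper-bounds the treewidth. Any graph with an edge has treewidth ≥ 1, and G has the edge 1–8. Therefore the treewidth is 1.

Treewidth 1.
One optimal decomposition is:
Bags: B1 = {1, 8}  B2 = {1, 2}  B3 = {1, 3}  B4 = {3, 7}  B5 = {3, 4}  B6 = {0, 1}  B7 = {2, 5}  B8 = {4, 6}
Tree: B1–B2, B2–B3, B3–B4, B3–B5, B1–B6, B2–B7, B5–B8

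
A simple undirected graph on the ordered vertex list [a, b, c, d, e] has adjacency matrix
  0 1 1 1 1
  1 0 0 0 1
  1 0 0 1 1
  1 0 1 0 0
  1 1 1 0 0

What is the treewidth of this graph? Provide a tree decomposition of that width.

Treewidth 2.
One optimal decomposition is:
Bags: B1 = {a, c, e}  B2 = {a, c, d}  B3 = {a, b, e}
Tree: B1–B2, B1–B3

Every bag has size at most 3, so the width is 3 − 1 = 2 and tw(G) ≤ 2. For the lower bound, the 3 vertices {a, c, d} are pairwise adjacent, and any tree decomposition puts a clique entirely inside one bag — forcing width ≥ 2. Therefore the treewidth is 2.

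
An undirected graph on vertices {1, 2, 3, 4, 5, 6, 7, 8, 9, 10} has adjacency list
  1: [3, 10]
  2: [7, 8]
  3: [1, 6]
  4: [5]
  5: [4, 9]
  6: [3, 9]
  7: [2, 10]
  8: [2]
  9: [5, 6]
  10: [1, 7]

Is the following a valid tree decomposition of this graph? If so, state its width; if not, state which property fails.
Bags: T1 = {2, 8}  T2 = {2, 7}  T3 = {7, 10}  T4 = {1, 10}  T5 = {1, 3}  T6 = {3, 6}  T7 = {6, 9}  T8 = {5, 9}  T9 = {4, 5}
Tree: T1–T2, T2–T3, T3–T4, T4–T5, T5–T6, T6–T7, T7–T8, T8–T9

Every vertex of G appears in some bag (union = {1, 2, 3, 4, 5, 6, 7, 8, 9, 10}); every edge is covered by a bag; and for each vertex v the set of bags containing v is connected in the bag tree. The decomposition is therefore valid. The largest bag has 2 vertices, so the width is 1.

Yes; width 1.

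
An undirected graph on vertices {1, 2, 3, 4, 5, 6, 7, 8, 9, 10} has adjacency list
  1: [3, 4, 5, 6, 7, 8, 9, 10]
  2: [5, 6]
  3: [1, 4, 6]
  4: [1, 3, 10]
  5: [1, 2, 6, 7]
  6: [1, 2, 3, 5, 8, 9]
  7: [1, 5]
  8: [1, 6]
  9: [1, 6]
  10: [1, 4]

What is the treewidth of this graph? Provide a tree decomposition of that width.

The largest bag has 3 vertices, giving width 2; this decomposition certifies tw(G) ≤ 2. On the other hand G contains the 3-clique {1, 4, 10}. A clique must lie in a single bag of any decomposition, so no decomposition can have width below 2. The upper and lower bounds meet at 2, so that is the treewidth.

Treewidth 2.
One optimal decomposition is:
Bags: B1 = {1, 5, 6}  B2 = {1, 5, 7}  B3 = {1, 6, 9}  B4 = {2, 5, 6}  B5 = {1, 3, 6}  B6 = {1, 6, 8}  B7 = {1, 3, 4}  B8 = {1, 4, 10}
Tree: B1–B2, B1–B3, B1–B4, B3–B5, B3–B6, B5–B7, B7–B8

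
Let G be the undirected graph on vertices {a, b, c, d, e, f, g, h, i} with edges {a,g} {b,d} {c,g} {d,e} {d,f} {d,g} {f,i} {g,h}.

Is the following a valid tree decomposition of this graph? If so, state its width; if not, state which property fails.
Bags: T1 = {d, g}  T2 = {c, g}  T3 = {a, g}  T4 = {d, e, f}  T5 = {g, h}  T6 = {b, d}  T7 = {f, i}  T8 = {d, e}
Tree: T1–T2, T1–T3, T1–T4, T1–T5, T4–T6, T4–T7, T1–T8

No — bags containing vertex e are not connected in the tree.

A tree decomposition must satisfy three properties: every vertex lies in some bag; for every edge, both endpoints lie together in some bag; and for every vertex, the bags containing it form a connected subtree. Here bags containing vertex e are not connected in the tree, so the decomposition is invalid.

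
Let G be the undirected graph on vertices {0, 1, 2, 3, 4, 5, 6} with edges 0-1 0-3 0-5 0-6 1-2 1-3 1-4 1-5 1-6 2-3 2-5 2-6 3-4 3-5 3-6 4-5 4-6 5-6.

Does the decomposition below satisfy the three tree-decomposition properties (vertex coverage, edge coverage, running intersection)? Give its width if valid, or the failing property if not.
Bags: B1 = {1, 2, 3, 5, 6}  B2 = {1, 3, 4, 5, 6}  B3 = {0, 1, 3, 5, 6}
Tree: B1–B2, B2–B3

Yes; width 4.

Checking the three conditions: (i) the bags cover all of {0, 1, 2, 3, 4, 5, 6}; (ii) for each edge, some bag contains both endpoints; (iii) the bags containing any fixed vertex form a subtree. All hold, so the decomposition is valid with width 5 − 1 = 4.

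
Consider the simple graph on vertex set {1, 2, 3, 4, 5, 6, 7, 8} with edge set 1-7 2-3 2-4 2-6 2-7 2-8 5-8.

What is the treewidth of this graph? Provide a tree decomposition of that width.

Every bag has size at most 2, so the width is 2 − 1 = 1 and tw(G) ≤ 1. Any graph with an edge has treewidth ≥ 1, and G has the edge 2–3. Therefore the treewidth is 1.

Treewidth 1.
One such decomposition:
Bags: B1 = {2, 3}  B2 = {2, 6}  B3 = {2, 8}  B4 = {2, 7}  B5 = {5, 8}  B6 = {2, 4}  B7 = {1, 7}
Tree: B1–B2, B2–B3, B3–B4, B3–B5, B1–B6, B4–B7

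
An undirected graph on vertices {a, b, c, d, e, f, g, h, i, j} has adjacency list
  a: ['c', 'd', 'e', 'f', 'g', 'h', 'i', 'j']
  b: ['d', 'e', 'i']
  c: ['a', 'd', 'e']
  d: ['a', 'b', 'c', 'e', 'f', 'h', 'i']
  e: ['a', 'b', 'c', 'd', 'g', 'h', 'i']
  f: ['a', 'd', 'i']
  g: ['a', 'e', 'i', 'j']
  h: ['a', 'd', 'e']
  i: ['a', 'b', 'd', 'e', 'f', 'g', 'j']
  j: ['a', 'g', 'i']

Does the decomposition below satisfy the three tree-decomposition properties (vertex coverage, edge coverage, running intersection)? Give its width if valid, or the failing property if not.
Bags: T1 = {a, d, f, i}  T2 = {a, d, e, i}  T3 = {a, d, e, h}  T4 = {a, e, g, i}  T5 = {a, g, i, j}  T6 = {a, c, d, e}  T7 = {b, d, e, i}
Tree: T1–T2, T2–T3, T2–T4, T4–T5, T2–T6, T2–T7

Yes; width 3.

Vertex coverage: the bags together contain {a, b, c, d, e, f, g, h, i, j}, the full vertex set. Edge coverage: each edge of G has both endpoints in at least one bag. Running intersection: for every vertex, the bags containing it form a connected subtree. All three properties hold, so this is a valid tree decomposition of width max|bag| − 1 = 3, and hence tw(G) ≤ 3.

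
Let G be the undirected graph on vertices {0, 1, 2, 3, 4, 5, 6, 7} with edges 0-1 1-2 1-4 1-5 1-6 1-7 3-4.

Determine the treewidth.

A width-1 tree decomposition is:
Bags: B1 = {0, 1}  B2 = {1, 6}  B3 = {1, 2}  B4 = {1, 4}  B5 = {3, 4}  B6 = {1, 7}  B7 = {1, 5}
Tree: B1–B2, B2–B3, B3–B4, B4–B5, B4–B6, B6–B7
The largest bag has 2 vertices, giving width 1; this decomposition certifies tw(G) ≤ 1. G has an edge, so its treewidth is at least 1. Hence tw(G) = 1 exactly.

1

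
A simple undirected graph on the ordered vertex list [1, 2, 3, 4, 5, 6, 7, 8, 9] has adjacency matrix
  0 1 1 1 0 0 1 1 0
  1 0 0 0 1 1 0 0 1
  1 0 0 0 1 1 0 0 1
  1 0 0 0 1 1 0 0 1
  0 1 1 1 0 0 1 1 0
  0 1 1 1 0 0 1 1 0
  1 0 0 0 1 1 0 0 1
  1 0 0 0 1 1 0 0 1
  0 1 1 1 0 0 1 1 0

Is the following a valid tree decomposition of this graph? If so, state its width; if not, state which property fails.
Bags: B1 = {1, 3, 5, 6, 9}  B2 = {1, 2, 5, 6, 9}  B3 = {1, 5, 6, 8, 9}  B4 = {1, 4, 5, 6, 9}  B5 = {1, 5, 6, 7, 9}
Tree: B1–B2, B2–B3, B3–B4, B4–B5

Checking the three conditions: (i) the bags cover all of {1, 2, 3, 4, 5, 6, 7, 8, 9}; (ii) for each edge, some bag contains both endpoints; (iii) the bags containing any fixed vertex form a subtree. All hold, so the decomposition is valid with width 5 − 1 = 4.

Yes; width 4.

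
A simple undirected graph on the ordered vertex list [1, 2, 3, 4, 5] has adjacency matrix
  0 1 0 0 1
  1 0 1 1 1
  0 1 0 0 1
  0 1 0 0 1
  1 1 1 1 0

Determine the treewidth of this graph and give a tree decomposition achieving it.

The largest bag has 3 vertices, giving width 2; this decomposition certifies tw(G) ≤ 2. Conversely, {1, 2, 5} is a clique of size 3, and the vertices of any clique must share a bag in every tree decomposition; so some bag has ≥ 3 vertices and tw(G) ≥ 2. Therefore the treewidth is 2.

Treewidth 2.
Bags: B1 = {2, 4, 5}  B2 = {1, 2, 5}  B3 = {2, 3, 5}
Tree: B1–B2, B1–B3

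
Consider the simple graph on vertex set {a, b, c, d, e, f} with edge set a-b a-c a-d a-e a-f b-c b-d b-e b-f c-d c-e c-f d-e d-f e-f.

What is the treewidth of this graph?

A width-5 tree decomposition is:
Bags: B1 = {a, b, c, d, e, f}
Tree: (single bag)
With just one bag of size 6, the width is 6 − 1 = 5, so tw(G) ≤ 5. Conversely, {a, b, c, d, e, f} is a clique of size 6, and the vertices of any clique must share a bag in every tree decomposition; so some bag has ≥ 6 vertices and tw(G) ≥ 5. Therefore the treewidth is 5.

5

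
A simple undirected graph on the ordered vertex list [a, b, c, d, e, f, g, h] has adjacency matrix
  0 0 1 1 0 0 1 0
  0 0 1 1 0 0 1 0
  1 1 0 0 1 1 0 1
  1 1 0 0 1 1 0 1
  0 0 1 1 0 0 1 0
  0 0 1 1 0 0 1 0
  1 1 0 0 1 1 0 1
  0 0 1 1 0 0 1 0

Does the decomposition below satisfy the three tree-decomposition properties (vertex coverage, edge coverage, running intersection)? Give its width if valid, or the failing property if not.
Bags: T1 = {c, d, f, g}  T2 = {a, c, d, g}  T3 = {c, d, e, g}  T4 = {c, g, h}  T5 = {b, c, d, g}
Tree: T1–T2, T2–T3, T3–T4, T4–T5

A tree decomposition must satisfy three properties: every vertex lies in some bag; for every edge, both endpoints lie together in some bag; and for every vertex, the bags containing it form a connected subtree. Here edge (d,h) lies in no bag, so the decomposition is invalid.

No — edge (d,h) lies in no bag.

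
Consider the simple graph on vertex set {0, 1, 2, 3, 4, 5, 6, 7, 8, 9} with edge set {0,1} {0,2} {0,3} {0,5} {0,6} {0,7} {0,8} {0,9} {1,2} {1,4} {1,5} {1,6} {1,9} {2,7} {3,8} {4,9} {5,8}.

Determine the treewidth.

A width-2 tree decomposition is:
Bags: B1 = {0, 1, 5}  B2 = {0, 1, 9}  B3 = {0, 5, 8}  B4 = {0, 1, 6}  B5 = {0, 1, 2}  B6 = {0, 3, 8}  B7 = {1, 4, 9}  B8 = {0, 2, 7}
Tree: B1–B2, B1–B3, B1–B4, B2–B5, B3–B6, B2–B7, B5–B8
The largest bag has 3 vertices, giving width 2; this decomposition certifies tw(G) ≤ 2. For the lower bound, the 3 vertices {0, 3, 8} are pairwise adjacent, and any tree decomposition puts a clique entirely inside one bag — forcing width ≥ 2. Combining the bounds, tw(G) = 2.

2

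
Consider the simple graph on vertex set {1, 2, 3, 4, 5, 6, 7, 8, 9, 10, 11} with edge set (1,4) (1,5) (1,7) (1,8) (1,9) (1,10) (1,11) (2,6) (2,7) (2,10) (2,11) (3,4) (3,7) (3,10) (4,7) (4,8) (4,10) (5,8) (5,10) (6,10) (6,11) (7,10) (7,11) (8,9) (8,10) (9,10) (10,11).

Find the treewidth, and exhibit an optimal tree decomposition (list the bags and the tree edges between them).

Treewidth 3.
Bags: B1 = {1, 4, 7, 10}  B2 = {1, 4, 8, 10}  B3 = {1, 8, 9, 10}  B4 = {3, 4, 7, 10}  B5 = {1, 7, 10, 11}  B6 = {1, 5, 8, 10}  B7 = {2, 7, 10, 11}  B8 = {2, 6, 10, 11}
Tree: B1–B2, B2–B3, B1–B4, B1–B5, B3–B6, B5–B7, B7–B8

The largest bag has 4 vertices, giving width 3; this decomposition certifies tw(G) ≤ 3. On the other hand G contains the 4-clique {1, 8, 9, 10}. A clique must lie in a single bag of any decomposition, so no decomposition can have width below 3. Therefore the treewidth is 3.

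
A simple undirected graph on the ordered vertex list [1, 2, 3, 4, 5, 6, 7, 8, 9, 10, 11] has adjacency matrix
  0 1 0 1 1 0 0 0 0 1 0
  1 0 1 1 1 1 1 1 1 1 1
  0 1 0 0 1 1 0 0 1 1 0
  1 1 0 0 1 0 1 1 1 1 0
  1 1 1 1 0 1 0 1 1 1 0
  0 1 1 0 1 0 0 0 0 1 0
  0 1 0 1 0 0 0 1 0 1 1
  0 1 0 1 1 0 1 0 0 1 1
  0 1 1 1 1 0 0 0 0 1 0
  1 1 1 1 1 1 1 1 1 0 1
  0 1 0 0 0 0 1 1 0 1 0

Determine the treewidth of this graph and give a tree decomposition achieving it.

The largest bag has 5 vertices, giving width 4; this decomposition certifies tw(G) ≤ 4. For the lower bound, the 5 vertices {2, 7, 8, 10, 11} are pairwise adjacent, and any tree decomposition puts a clique entirely inside one bag — forcing width ≥ 4. Therefore the treewidth is 4.

Treewidth 4.
One such decomposition:
Bags: B1 = {2, 4, 5, 8, 10}  B2 = {2, 4, 7, 8, 10}  B3 = {2, 4, 5, 9, 10}  B4 = {2, 3, 5, 9, 10}  B5 = {2, 3, 5, 6, 10}  B6 = {2, 7, 8, 10, 11}  B7 = {1, 2, 4, 5, 10}
Tree: B1–B2, B1–B3, B3–B4, B4–B5, B2–B6, B3–B7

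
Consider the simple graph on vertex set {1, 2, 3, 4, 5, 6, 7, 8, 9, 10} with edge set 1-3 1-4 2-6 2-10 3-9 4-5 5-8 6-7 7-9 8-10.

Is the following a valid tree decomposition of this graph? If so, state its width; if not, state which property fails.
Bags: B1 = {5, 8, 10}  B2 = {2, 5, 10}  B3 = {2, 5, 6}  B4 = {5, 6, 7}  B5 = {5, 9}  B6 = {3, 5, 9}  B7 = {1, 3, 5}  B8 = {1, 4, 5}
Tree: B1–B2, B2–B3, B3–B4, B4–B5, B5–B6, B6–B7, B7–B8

A tree decomposition must satisfy three properties: every vertex lies in some bag; for every edge, both endpoints lie together in some bag; and for every vertex, the bags containing it form a connected subtree. Here edge (7,9) lies in no bag, so the decomposition is invalid.

No — edge (7,9) lies in no bag.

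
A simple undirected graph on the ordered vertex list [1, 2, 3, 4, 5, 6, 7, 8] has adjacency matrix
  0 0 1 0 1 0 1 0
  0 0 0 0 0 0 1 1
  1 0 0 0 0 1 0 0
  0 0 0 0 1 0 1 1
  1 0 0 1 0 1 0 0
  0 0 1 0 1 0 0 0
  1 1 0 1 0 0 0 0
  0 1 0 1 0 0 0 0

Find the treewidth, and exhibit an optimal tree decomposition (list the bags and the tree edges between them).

The largest bag has 3 vertices, giving width 2; this decomposition certifies tw(G) ≤ 2. For the lower bound, G contains the cycle 2–8–4–7–2, so G is not a forest; only forests have treewidth ≤ 1, hence tw(G) ≥ 2. The upper and lower bounds meet at 2, so that is the treewidth.

Treewidth 2.
One such decomposition:
Bags: B1 = {2, 7, 8}  B2 = {4, 7, 8}  B3 = {1, 4, 7}  B4 = {1, 4, 5}  B5 = {1, 3, 5}  B6 = {3, 5, 6}
Tree: B1–B2, B2–B3, B3–B4, B4–B5, B5–B6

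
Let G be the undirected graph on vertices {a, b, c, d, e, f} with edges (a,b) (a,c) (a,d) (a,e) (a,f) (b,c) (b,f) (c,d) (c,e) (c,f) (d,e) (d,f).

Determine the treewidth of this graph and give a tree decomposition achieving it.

Treewidth 3.
Bags: B1 = {a, c, d, e}  B2 = {a, c, d, f}  B3 = {a, b, c, f}
Tree: B1–B2, B2–B3

Every bag has size at most 4, so the width is 4 − 1 = 3 and tw(G) ≤ 3. On the other hand G contains the 4-clique {a, c, d, e}. A clique must lie in a single bag of any decomposition, so no decomposition can have width below 3. Therefore the treewidth is 3.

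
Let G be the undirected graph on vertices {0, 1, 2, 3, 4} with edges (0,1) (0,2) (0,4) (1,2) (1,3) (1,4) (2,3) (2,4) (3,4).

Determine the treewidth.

A width-3 tree decomposition is:
Bags: B1 = {1, 2, 3, 4}  B2 = {0, 1, 2, 4}
Tree: B1–B2
Every bag has size at most 4, so the width is 4 − 1 = 3 and tw(G) ≤ 3. Conversely, {0, 1, 2, 4} is a clique of size 4, and the vertices of any clique must share a bag in every tree decomposition; so some bag has ≥ 4 vertices and tw(G) ≥ 3. Therefore the treewidth is 3.

3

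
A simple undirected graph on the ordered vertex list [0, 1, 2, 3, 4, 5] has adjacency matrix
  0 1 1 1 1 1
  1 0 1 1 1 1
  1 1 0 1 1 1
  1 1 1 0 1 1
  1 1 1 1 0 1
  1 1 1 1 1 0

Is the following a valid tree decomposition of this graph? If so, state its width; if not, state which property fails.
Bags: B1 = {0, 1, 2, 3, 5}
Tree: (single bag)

No — vertex 4 appears in no bag.

A tree decomposition must satisfy three properties: every vertex lies in some bag; for every edge, both endpoints lie together in some bag; and for every vertex, the bags containing it form a connected subtree. Here vertex 4 appears in no bag, so the decomposition is invalid.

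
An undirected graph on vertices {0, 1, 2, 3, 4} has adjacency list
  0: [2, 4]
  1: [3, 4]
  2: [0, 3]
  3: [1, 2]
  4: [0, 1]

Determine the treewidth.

A width-2 tree decomposition is:
Bags: B1 = {1, 3, 4}  B2 = {0, 3, 4}  B3 = {0, 2, 3}
Tree: B1–B2, B2–B3
The largest bag has 3 vertices, giving width 2; this decomposition certifies tw(G) ≤ 2. The edges 3–1–4–0–2–3 form a cycle, so G is not a tree and its treewidth is at least 2. Combining the bounds, tw(G) = 2.

2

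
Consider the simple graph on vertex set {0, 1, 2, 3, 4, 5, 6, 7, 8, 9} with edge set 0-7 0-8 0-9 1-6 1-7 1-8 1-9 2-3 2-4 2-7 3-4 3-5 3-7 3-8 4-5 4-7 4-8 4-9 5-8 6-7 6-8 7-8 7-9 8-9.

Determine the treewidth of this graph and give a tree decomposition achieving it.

Treewidth 3.
One such decomposition:
Bags: B1 = {1, 7, 8, 9}  B2 = {1, 6, 7, 8}  B3 = {4, 7, 8, 9}  B4 = {3, 4, 7, 8}  B5 = {0, 7, 8, 9}  B6 = {3, 4, 5, 8}  B7 = {2, 3, 4, 7}
Tree: B1–B2, B1–B3, B3–B4, B1–B5, B4–B6, B4–B7

Every bag has size at most 4, so the width is 4 − 1 = 3 and tw(G) ≤ 3. Conversely, {3, 4, 5, 8} is a clique of size 4, and the vertices of any clique must share a bag in every tree decomposition; so some bag has ≥ 4 vertices and tw(G) ≥ 3. Combining the bounds, tw(G) = 3.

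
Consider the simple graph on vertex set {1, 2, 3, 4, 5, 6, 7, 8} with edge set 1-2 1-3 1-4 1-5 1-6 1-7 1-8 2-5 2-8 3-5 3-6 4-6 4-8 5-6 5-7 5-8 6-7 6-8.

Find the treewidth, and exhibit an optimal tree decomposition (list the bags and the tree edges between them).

Every bag has size at most 4, so the width is 4 − 1 = 3 and tw(G) ≤ 3. On the other hand G contains the 4-clique {1, 4, 6, 8}. A clique must lie in a single bag of any decomposition, so no decomposition can have width below 3. The upper and lower bounds meet at 3, so that is the treewidth.

Treewidth 3.
One optimal decomposition is:
Bags: B1 = {1, 5, 6, 7}  B2 = {1, 5, 6, 8}  B3 = {1, 3, 5, 6}  B4 = {1, 2, 5, 8}  B5 = {1, 4, 6, 8}
Tree: B1–B2, B1–B3, B2–B4, B2–B5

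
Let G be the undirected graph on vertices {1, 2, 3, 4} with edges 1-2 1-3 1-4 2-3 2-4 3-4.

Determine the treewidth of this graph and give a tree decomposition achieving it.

Treewidth 3.
One such decomposition:
Bags: B1 = {1, 2, 3, 4}
Tree: (single bag)

A single bag containing all 4 vertices is trivially a valid decomposition of width 3. On the other hand G contains the 4-clique {1, 2, 3, 4}. A clique must lie in a single bag of any decomposition, so no decomposition can have width below 3. Hence tw(G) = 3 exactly.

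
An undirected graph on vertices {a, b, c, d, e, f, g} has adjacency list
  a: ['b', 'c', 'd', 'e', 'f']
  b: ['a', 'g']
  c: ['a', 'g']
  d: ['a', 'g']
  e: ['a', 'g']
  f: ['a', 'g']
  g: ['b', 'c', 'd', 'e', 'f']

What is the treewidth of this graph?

A width-2 tree decomposition is:
Bags: B1 = {a, e, g}  B2 = {a, b, g}  B3 = {a, c, g}  B4 = {a, f, g}  B5 = {a, d, g}
Tree: B1–B2, B2–B3, B3–B4, B4–B5
Each bag holds 3 vertices, so the decomposition has width 2, which upper-bounds the treewidth. Since g–e–a–b–g is a cycle in G, G is not acyclic. Forests are exactly the graphs of treewidth ≤ 1, so tw(G) ≥ 2. Therefore the treewidth is 2.

2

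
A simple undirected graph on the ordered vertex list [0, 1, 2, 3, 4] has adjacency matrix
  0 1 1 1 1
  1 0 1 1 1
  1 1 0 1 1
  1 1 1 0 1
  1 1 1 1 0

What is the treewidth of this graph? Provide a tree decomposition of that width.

Treewidth 4.
Bags: B1 = {0, 1, 2, 3, 4}
Tree: (single bag)

A single bag containing all 5 vertices is trivially a valid decomposition of width 4. Conversely, {0, 1, 2, 3, 4} is a clique of size 5, and the vertices of any clique must share a bag in every tree decomposition; so some bag has ≥ 5 vertices and tw(G) ≥ 4. Combining the bounds, tw(G) = 4.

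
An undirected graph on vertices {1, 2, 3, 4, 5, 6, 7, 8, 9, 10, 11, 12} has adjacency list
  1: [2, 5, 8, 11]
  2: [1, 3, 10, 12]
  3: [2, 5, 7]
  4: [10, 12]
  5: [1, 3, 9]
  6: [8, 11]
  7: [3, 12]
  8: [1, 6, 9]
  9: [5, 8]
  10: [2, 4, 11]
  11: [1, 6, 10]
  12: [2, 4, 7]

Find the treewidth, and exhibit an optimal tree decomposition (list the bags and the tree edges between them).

Each bag holds 4 vertices, so the decomposition has width 3, which upper-bounds the treewidth. For the lower bound: the 4 vertex sets {6,8,9}, {5}, {1}, {2,3,10,11} are disjoint, each induces a connected subgraph, and every pair is joined by at least one edge of G. Contracting each set to a single vertex therefore yields K_{4} as a minor, and since treewidth is minor-monotone, tw(G) ≥ tw(K_{4}) = 3. The upper and lower bounds meet at 3, so that is the treewidth.

Treewidth 3.
Bags: B1 = {5, 6, 8, 9}  B2 = {1, 5, 6, 8}  B3 = {1, 5, 6, 11}  B4 = {1, 3, 5, 11}  B5 = {1, 2, 3, 11}  B6 = {2, 3, 10, 11}  B7 = {2, 3, 7, 10}  B8 = {2, 7, 10, 12}  B9 = {4, 7, 10, 12}
Tree: B1–B2, B2–B3, B3–B4, B4–B5, B5–B6, B6–B7, B7–B8, B8–B9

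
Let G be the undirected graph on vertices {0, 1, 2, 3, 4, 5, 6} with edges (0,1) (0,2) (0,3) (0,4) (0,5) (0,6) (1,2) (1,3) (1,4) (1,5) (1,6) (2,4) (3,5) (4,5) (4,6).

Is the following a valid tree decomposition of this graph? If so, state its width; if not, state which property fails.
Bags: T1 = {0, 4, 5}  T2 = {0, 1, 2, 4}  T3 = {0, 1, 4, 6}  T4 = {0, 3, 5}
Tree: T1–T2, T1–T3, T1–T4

No — edge (1,5) lies in no bag.

A tree decomposition must satisfy three properties: every vertex lies in some bag; for every edge, both endpoints lie together in some bag; and for every vertex, the bags containing it form a connected subtree. Here edge (1,5) lies in no bag, so the decomposition is invalid.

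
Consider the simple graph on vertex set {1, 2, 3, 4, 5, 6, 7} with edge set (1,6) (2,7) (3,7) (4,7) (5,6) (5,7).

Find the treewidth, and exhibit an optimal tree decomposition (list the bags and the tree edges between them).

Treewidth 1.
One optimal decomposition is:
Bags: B1 = {3, 7}  B2 = {5, 7}  B3 = {5, 6}  B4 = {2, 7}  B5 = {1, 6}  B6 = {4, 7}
Tree: B1–B2, B2–B3, B1–B4, B3–B5, B4–B6

Each bag holds 2 vertices, so the decomposition has width 1, which upper-bounds the treewidth. Since G has at least one edge (e.g. 7–3), it is not an edgeless graph, so tw(G) ≥ 1. The upper and lower bounds meet at 1, so that is the treewidth.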